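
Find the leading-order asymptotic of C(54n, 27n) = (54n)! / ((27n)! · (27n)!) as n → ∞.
C(54n, 27n) ~ (4)^(27n) · sqrt(1/(π·27n))

Write N = 27n. Apply Stirling to each factorial:
  (2N)! ~ sqrt(2π·2N) · (2N/e)^(2N),
  N! ~ sqrt(2π N) · (N/e)^N,
  (1N)! ~ sqrt(2π·1N) · (1N/e)^(1N).
The exponential factors combine to (2N)^(2N) / (N^N · (1N)^(1N)) = 2^(2N)/1^(1N) = (2^2/1^1)^N = (4)^N.
The square-root prefactors combine to sqrt(2π·2N) / (sqrt(2π N)·sqrt(2π·1N)) = sqrt(2 / (2π·1·N)) = sqrt(1/(π·27n)).
Substituting N = 27n: C(54n, 27n) ~ (4)^(27n) · sqrt(1/(π·27n)).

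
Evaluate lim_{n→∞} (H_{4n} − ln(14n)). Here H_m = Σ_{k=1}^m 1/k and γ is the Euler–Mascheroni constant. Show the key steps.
lim = ln(2/7) + γ

By Euler-Maclaurin, H_m = ln m + γ + O(1/m). So
  H_{4n} − ln(14n) = ln(4n) + γ − ln(14n) + O(1/n)
                       = ln(4/14) + γ + O(1/n).
Hence the limit is ln(4/14) + γ (= ln(2/7)).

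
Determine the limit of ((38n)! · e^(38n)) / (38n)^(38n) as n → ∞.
lim = ∞

Stirling: (38n)! ~ sqrt(2π·38n) · (38n/e)^(38n). Hence
  (38n)! · e^(38n) / (38n)^(38n) ~ sqrt(2π·38n) = sqrt(2π·38) · sqrt(n) → ∞.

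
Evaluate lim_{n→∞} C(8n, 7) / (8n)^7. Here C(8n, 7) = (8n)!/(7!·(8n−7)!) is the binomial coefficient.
lim = 1/7! = 1/5040

With N = 8n → ∞: C(N, 7) / N^7 = [N(N−1)…(N−6)] / (7! · N^7) = (1/7!) · 1 · (1 − 1/(8n)) · … · (1 − 6/(8n)). Each factor → 1 as N → ∞, so the limit is 1/7! = 1/5040.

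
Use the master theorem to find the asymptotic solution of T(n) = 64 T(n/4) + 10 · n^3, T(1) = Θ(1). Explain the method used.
T(n) = Θ(n^3 log n)

log_4 64 = 3, and f(n) = 10 · n^3 = Θ(n^(log_4 64)). This is Case 2 of the master theorem: T(n) = Θ(f(n) · log n) = Θ(n^3 log n).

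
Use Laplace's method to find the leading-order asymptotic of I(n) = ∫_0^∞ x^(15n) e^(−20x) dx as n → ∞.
I(n) ~ (sqrt(2π·15n) / 20) · (15n/(20e))^(15n)

Write the integrand as exp(15n ln x − 20x) and set f(x) = 15n ln x − 20x. Then f'(x) = 15n/x − 20 = 0 at x* = 15n/20, and f''(x*) = −15n/x*^2 = −20^2/(15n). Laplace's method (interior maximum) gives
  I(n) ~ e^(f(x*)) · sqrt(2π / |f''(x*)|)
        = exp(15n ln(15n/20) − 15n) · sqrt(2π · 15n / 20^2)
        = (15n/20)^(15n) e^(−15n) · sqrt(2π·15n) / 20
        = (sqrt(2π·15n) / 20) · (15n/(20e))^(15n).
This matches Γ(15n+1)/20^(15n+1) with Stirling applied to Γ.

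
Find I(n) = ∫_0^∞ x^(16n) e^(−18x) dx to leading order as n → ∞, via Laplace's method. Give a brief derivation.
I(n) ~ (sqrt(2π·16n) / 18) · (16n/(18e))^(16n)

Write the integrand as exp(16n ln x − 18x) and set f(x) = 16n ln x − 18x. Then f'(x) = 16n/x − 18 = 0 at x* = 16n/18, and f''(x*) = −16n/x*^2 = −18^2/(16n). Laplace's method (interior maximum) gives
  I(n) ~ e^(f(x*)) · sqrt(2π / |f''(x*)|)
        = exp(16n ln(16n/18) − 16n) · sqrt(2π · 16n / 18^2)
        = (16n/18)^(16n) e^(−16n) · sqrt(2π·16n) / 18
        = (sqrt(2π·16n) / 18) · (16n/(18e))^(16n).
This matches Γ(16n+1)/18^(16n+1) with Stirling applied to Γ.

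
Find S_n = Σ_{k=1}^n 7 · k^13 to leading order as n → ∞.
S_n ~ n^14 / 2

By integral comparison (Euler-Maclaurin), Σ_{k=1}^n 7 · k^13 = 7 · ∫_0^n x^13 dx + O(n^13) = 7 · n^14/14 = n^14 / 2 + O(n^13). (Equivalently, Faulhaber's formula gives the same leading term.)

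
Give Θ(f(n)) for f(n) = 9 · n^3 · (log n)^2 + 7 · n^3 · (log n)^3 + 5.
f(n) ∈ Θ(n^3 · (log n)^3)

Compare the terms by growth order. For large n, n^a · (log n)^b dominates n^a' · (log n)^b' iff a > a', or (a = a' and b > b'). Ranking the 3 terms shows the dominant one is 7 · n^3 · (log n)^3. Hence f(n) ∈ Θ(n^3 · (log n)^3).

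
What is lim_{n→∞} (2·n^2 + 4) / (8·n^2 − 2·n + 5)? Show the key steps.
lim = 2/8 = 1/4

For large n the leading n^2 terms dominate both numerator and denominator. Dividing top and bottom by n^2, every other term tends to 0, leaving 2/8 = 1/4.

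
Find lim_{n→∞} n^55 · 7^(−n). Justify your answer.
lim = 0

Exponentials with base > 1 dominate every fixed polynomial: for any fixed c, n^c / 7^n → 0 as n → ∞ (e.g. by the ratio test, or by writing 7^n = e^(n ln 7) and noting e^(n ln 7) / n^c → ∞). Hence n^55 · 7^(−n) = n^55 / 7^n → 0.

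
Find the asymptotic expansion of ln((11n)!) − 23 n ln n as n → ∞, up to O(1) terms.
ln((11n)!) − 23 n ln n = −12 n ln n + 11(ln 11 − 1) n + (1/2) ln(2π·11n) + O(1/n)

Stirling: ln((11n)!) = 11n ln(11n) − 11n + (1/2) ln(2π·11n) + O(1/n).
Expand 11n ln(11n) = 11n (ln n + ln 11) = 11n ln n + 11n ln 11.
Subtract 23n ln n: leading term is (11 − 23) n ln n = −12 n ln n. The next term is 11n ln 11 − 11n = 11(ln 11 − 1) n. Then the (1/2) ln(2π·11n) correction.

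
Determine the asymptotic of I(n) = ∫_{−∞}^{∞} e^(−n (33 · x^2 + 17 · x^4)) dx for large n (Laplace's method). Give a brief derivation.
I(n) ~ sqrt(π/(33n))

φ(x) = 33 · x^2 + 17 · x^4 has its unique global minimum at x* = 0 (since φ'(x) = 66x + 68x^3 = 0 only at x = 0 for real x with both coefficients positive, and φ → ∞ as |x| → ∞). At x* = 0, φ(0) = 0 and φ''(0) = 66. Laplace's method then gives
  I(n) ~ sqrt(2π / (n · φ''(0))) · e^(−n φ(0)) = sqrt(2π / (66n)) = sqrt(π/(33n)).
The 17 · x^4 term contributes only at subleading order (an O(1/n) relative correction).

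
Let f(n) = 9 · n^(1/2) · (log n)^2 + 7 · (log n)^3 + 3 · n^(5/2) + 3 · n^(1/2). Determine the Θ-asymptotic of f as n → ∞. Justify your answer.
f(n) ∈ Θ(n^(5/2))

Compare the terms by growth order. For large n, n^a · (log n)^b dominates n^a' · (log n)^b' iff a > a', or (a = a' and b > b'). Ranking the 4 terms shows the dominant one is 3 · n^(5/2). Hence f(n) ∈ Θ(n^(5/2)).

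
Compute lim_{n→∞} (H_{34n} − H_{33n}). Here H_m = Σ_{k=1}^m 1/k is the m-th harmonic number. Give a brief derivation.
lim = ln(34/33)

Euler-Maclaurin gives H_m = ln m + γ + 1/(2m) + O(1/m^2). The γ and O(1/m) terms cancel in the difference:
  H_{34n} − H_{33n} = ln(34n) − ln(33n) + O(1/n) = ln(34/33) + O(1/n).
Hence the limit is ln(34/33).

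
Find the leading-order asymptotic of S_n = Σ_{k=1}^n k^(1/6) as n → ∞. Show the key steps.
S_n ~ (6/7) · n^(7/6)

Integral comparison: Σ_{k=1}^n k^(1/6) = ∫_0^n x^(1/6) dx + O(n^(1/6)). The integral is n^(1 + 1/6) / (1 + 1/6) = n^((1+6)/6) / ((1+6)/6) = (6/7) · n^(7/6).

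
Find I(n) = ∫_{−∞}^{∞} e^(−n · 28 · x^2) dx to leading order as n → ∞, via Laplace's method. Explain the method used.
I(n) = sqrt(π/(28n))

Here φ(x) = 28 · x^2 has its unique minimum at x* = 0 with φ(x*) = 0 and φ''(x*) = 56. Laplace's method gives
  I(n) ~ e^(−n φ(x*)) · sqrt(2π / (n · φ''(x*))) = sqrt(2π / (56n)) = sqrt(π/(28n)).
This is exact: substituting u = (x − 0)·sqrt(28n) gives I(n) = (1/sqrt(28n)) ∫_{−∞}^{∞} e^(−u^2) du = sqrt(π/(28n)).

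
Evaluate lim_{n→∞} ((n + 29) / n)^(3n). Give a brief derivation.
lim = e^87

Rewrite as (1 + 29/n)^(3n). By the standard limit (1 + x/n)^n → e^x, we have (1 + 29/n)^n → e^29, and raising to the 3rd power gives e^87.
More precisely, ln[(1 + 29/n)^(3n)] = 3n · ln(1 + 29/n) = 3n · (29/n + O(1/n^2)) = 87 + O(1/n) → 87.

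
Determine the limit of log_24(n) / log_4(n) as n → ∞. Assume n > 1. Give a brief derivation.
lim = ln(4) / ln(24) = log_24(4)

Change of base: log_24(n) = ln n / ln 24 and log_4(n) = ln n / ln 4. The ratio is (ln n / ln 24) · (ln 4 / ln n) = ln 4 / ln 24, a constant independent of n. So the limit is ln 4 / ln 24 = log_24(4).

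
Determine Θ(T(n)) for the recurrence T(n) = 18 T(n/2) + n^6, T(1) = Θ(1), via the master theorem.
T(n) = Θ(n^6)

log_2 18 ≈ 4.170. f(n) = n^6 dominates n^(log_2 18) since 6 > 4.170, and the regularity condition a·f(n/b) = 18·(n/2)^6 = (18/64)·n^6 ≤ c·f(n) holds with c = 18/64 ≈ 0.281 < 1. So this is Case 3: T(n) = Θ(f(n)) = Θ(n^6).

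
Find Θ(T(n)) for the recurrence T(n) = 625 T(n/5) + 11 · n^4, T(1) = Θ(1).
T(n) = Θ(n^4 log n)

log_5 625 = 4, and f(n) = 11 · n^4 = Θ(n^(log_5 625)). This is Case 2 of the master theorem: T(n) = Θ(f(n) · log n) = Θ(n^4 log n).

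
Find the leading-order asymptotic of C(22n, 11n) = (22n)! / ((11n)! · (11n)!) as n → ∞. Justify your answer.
C(22n, 11n) ~ (4)^(11n) · sqrt(1/(π·11n))

Write N = 11n. Apply Stirling to each factorial:
  (2N)! ~ sqrt(2π·2N) · (2N/e)^(2N),
  N! ~ sqrt(2π N) · (N/e)^N,
  (1N)! ~ sqrt(2π·1N) · (1N/e)^(1N).
The exponential factors combine to (2N)^(2N) / (N^N · (1N)^(1N)) = 2^(2N)/1^(1N) = (2^2/1^1)^N = (4)^N.
The square-root prefactors combine to sqrt(2π·2N) / (sqrt(2π N)·sqrt(2π·1N)) = sqrt(2 / (2π·1·N)) = sqrt(1/(π·11n)).
Substituting N = 11n: C(22n, 11n) ~ (4)^(11n) · sqrt(1/(π·11n)).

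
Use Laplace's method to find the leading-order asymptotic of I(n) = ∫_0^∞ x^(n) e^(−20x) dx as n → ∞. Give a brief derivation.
I(n) ~ (sqrt(2π·n) / 20) · (n/(20e))^(n)

Write the integrand as exp(n ln x − 20x) and set f(x) = n ln x − 20x. Then f'(x) = n/x − 20 = 0 at x* = n/20, and f''(x*) = −n/x*^2 = −20^2/(n). Laplace's method (interior maximum) gives
  I(n) ~ e^(f(x*)) · sqrt(2π / |f''(x*)|)
        = exp(n ln(n/20) − n) · sqrt(2π · n / 20^2)
        = (n/20)^(n) e^(−n) · sqrt(2π·n) / 20
        = (sqrt(2π·n) / 20) · (n/(20e))^(n).
This matches Γ(n+1)/20^(n+1) with Stirling applied to Γ.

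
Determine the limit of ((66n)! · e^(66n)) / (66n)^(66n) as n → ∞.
lim = ∞

Stirling: (66n)! ~ sqrt(2π·66n) · (66n/e)^(66n). Hence
  (66n)! · e^(66n) / (66n)^(66n) ~ sqrt(2π·66n) = sqrt(2π·66) · sqrt(n) → ∞.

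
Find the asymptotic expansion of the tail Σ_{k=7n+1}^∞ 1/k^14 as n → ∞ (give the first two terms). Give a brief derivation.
Σ_{k>7n} 1/k^14 = 1/(13 · (7n)^13) − 1/(2 · (7n)^14) + O(1/(7n)^15)

Compare to the integral: ∫_{7n}^∞ x^(−14) dx = [−x^(−13)/13]_{7n}^∞ = 1/((14−1)·(7n)^13). The Euler-Maclaurin correction adds −f(7n)/2 = −1/(2·(7n)^14). Euler-Maclaurin then gives
  Σ_{k>7n} 1/k^14 = ∫_{7n}^∞ dx/x^14 − 1/(2·(7n)^14) + O(1/(7n)^15).
(Equivalently this is ζ(14) − Σ_{k≤7n} 1/k^14.)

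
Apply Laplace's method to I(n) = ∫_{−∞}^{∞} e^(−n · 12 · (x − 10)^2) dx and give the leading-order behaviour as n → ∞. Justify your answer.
I(n) = sqrt(π/(12n))

Here φ(x) = 12 · (x − 10)^2 has its unique minimum at x* = 10 with φ(x*) = 0 and φ''(x*) = 24. Laplace's method gives
  I(n) ~ e^(−n φ(x*)) · sqrt(2π / (n · φ''(x*))) = sqrt(2π / (24n)) = sqrt(π/(12n)).
This is exact: substituting u = (x − 10)·sqrt(12n) gives I(n) = (1/sqrt(12n)) ∫_{−∞}^{∞} e^(−u^2) du = sqrt(π/(12n)).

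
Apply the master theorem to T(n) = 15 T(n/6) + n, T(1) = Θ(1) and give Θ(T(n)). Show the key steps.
T(n) = Θ(n^(log_6 15))

Master theorem: compare f(n) = n to n^(log_6 15) where log_6 15 ≈ 1.511. Since 1 < log_6 15, we have f(n) = O(n^(log_6 15 − ε)) for some ε > 0 — Case 1. Hence T(n) = Θ(n^(log_6 15)).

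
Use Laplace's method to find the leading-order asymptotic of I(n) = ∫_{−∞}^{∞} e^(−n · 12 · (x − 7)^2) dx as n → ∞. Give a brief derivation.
I(n) = sqrt(π/(12n))

Here φ(x) = 12 · (x − 7)^2 has its unique minimum at x* = 7 with φ(x*) = 0 and φ''(x*) = 24. Laplace's method gives
  I(n) ~ e^(−n φ(x*)) · sqrt(2π / (n · φ''(x*))) = sqrt(2π / (24n)) = sqrt(π/(12n)).
This is exact: substituting u = (x − 7)·sqrt(12n) gives I(n) = (1/sqrt(12n)) ∫_{−∞}^{∞} e^(−u^2) du = sqrt(π/(12n)).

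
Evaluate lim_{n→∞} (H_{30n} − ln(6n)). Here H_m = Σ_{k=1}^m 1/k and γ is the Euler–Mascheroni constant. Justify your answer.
lim = ln 5 + γ

By Euler-Maclaurin, H_m = ln m + γ + O(1/m). So
  H_{30n} − ln(6n) = ln(30n) + γ − ln(6n) + O(1/n)
                       = ln(30/6) + γ + O(1/n).
Hence the limit is ln(30/6) + γ (= ln 5).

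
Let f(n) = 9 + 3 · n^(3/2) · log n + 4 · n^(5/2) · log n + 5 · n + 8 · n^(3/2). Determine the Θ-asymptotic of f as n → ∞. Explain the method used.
f(n) ∈ Θ(n^(5/2) · log n)

Compare the terms by growth order. For large n, n^a · (log n)^b dominates n^a' · (log n)^b' iff a > a', or (a = a' and b > b'). Ranking the 5 terms shows the dominant one is 4 · n^(5/2) · log n. Hence f(n) ∈ Θ(n^(5/2) · log n).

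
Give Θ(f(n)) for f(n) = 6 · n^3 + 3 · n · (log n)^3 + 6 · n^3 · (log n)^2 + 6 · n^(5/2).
f(n) ∈ Θ(n^3 · (log n)^2)

Compare the terms by growth order. For large n, n^a · (log n)^b dominates n^a' · (log n)^b' iff a > a', or (a = a' and b > b'). Ranking the 4 terms shows the dominant one is 6 · n^3 · (log n)^2. Hence f(n) ∈ Θ(n^3 · (log n)^2).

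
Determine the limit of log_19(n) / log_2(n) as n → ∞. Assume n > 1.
lim = ln(2) / ln(19) = log_19(2)

Change of base: log_19(n) = ln n / ln 19 and log_2(n) = ln n / ln 2. The ratio is (ln n / ln 19) · (ln 2 / ln n) = ln 2 / ln 19, a constant independent of n. So the limit is ln 2 / ln 19 = log_19(2).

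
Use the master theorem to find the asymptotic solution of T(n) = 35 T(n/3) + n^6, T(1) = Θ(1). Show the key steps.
T(n) = Θ(n^6)

log_3 35 ≈ 3.236. f(n) = n^6 dominates n^(log_3 35) since 6 > 3.236, and the regularity condition a·f(n/b) = 35·(n/3)^6 = (35/729)·n^6 ≤ c·f(n) holds with c = 35/729 ≈ 0.048 < 1. So this is Case 3: T(n) = Θ(f(n)) = Θ(n^6).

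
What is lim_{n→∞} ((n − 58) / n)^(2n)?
lim = e^(−116)

Rewrite as (1 − 58/n)^(2n). By the standard limit (1 + x/n)^n → e^x, we have (1 − 58/n)^n → e^(−58), and raising to the 2nd power gives e^(−116).
More precisely, ln[(1 − 58/n)^(2n)] = 2n · ln(1 − 58/n) = 2n · (-58/n + O(1/n^2)) = -116 + O(1/n) → -116.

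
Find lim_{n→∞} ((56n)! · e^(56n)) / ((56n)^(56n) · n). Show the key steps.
lim = 0

Stirling: (56n)! ~ sqrt(2π·56n) · (56n/e)^(56n). Hence
  (56n)! · e^(56n) / (56n)^(56n) ~ sqrt(2π·56n).
Dividing by n: sqrt(2π·56n) / n = sqrt(2π·56) · n^((1−2)/2), so the expression behaves like sqrt(2π·56) · n^((1−2)/2) → 0.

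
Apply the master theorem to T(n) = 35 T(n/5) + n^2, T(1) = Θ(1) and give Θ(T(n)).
T(n) = Θ(n^(log_5 35))

Master theorem: compare f(n) = n^2 to n^(log_5 35) where log_5 35 ≈ 2.209. Since 2 < log_5 35, we have f(n) = O(n^(log_5 35 − ε)) for some ε > 0 — Case 1. Hence T(n) = Θ(n^(log_5 35)).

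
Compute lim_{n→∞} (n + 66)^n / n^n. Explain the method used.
lim = e^66

Rewrite as (1 + 66/n)^(n). By the standard limit (1 + x/n)^n → e^x, we have (1 + 66/n)^n → e^66, and raising to the 1st power gives e^66.
More precisely, ln[(1 + 66/n)^(n)] = n · ln(1 + 66/n) = n · (66/n + O(1/n^2)) = 66 + O(1/n) → 66.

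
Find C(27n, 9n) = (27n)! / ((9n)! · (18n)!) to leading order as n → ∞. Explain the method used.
C(27n, 9n) ~ (27/4)^(9n) · sqrt(3/(4π·9n))

Write N = 9n. Apply Stirling to each factorial:
  (3N)! ~ sqrt(2π·3N) · (3N/e)^(3N),
  N! ~ sqrt(2π N) · (N/e)^N,
  (2N)! ~ sqrt(2π·2N) · (2N/e)^(2N).
The exponential factors combine to (3N)^(3N) / (N^N · (2N)^(2N)) = 3^(3N)/2^(2N) = (3^3/2^2)^N = (27/4)^N.
The square-root prefactors combine to sqrt(2π·3N) / (sqrt(2π N)·sqrt(2π·2N)) = sqrt(3 / (2π·2·N)) = sqrt(3/(4π·9n)).
Substituting N = 9n: C(27n, 9n) ~ (27/4)^(9n) · sqrt(3/(4π·9n)).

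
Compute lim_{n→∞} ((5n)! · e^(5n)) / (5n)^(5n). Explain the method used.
lim = ∞

Stirling: (5n)! ~ sqrt(2π·5n) · (5n/e)^(5n). Hence
  (5n)! · e^(5n) / (5n)^(5n) ~ sqrt(2π·5n) = sqrt(2π·5) · sqrt(n) → ∞.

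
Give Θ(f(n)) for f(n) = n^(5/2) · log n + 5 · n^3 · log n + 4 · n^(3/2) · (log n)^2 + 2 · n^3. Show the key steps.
f(n) ∈ Θ(n^3 · log n)

Compare the terms by growth order. For large n, n^a · (log n)^b dominates n^a' · (log n)^b' iff a > a', or (a = a' and b > b'). Ranking the 4 terms shows the dominant one is 5 · n^3 · log n. Hence f(n) ∈ Θ(n^3 · log n).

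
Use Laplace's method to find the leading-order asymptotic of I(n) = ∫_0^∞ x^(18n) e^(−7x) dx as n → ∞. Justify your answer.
I(n) ~ (sqrt(2π·18n) / 7) · (18n/(7e))^(18n)

Write the integrand as exp(18n ln x − 7x) and set f(x) = 18n ln x − 7x. Then f'(x) = 18n/x − 7 = 0 at x* = 18n/7, and f''(x*) = −18n/x*^2 = −7^2/(18n). Laplace's method (interior maximum) gives
  I(n) ~ e^(f(x*)) · sqrt(2π / |f''(x*)|)
        = exp(18n ln(18n/7) − 18n) · sqrt(2π · 18n / 7^2)
        = (18n/7)^(18n) e^(−18n) · sqrt(2π·18n) / 7
        = (sqrt(2π·18n) / 7) · (18n/(7e))^(18n).
This matches Γ(18n+1)/7^(18n+1) with Stirling applied to Γ.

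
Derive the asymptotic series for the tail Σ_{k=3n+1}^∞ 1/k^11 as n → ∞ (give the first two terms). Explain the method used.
Σ_{k>3n} 1/k^11 = 1/(10 · (3n)^10) − 1/(2 · (3n)^11) + O(1/(3n)^12)

Compare to the integral: ∫_{3n}^∞ x^(−11) dx = [−x^(−10)/10]_{3n}^∞ = 1/((11−1)·(3n)^10). The Euler-Maclaurin correction adds −f(3n)/2 = −1/(2·(3n)^11). Euler-Maclaurin then gives
  Σ_{k>3n} 1/k^11 = ∫_{3n}^∞ dx/x^11 − 1/(2·(3n)^11) + O(1/(3n)^12).
(Equivalently this is ζ(11) − Σ_{k≤3n} 1/k^11.)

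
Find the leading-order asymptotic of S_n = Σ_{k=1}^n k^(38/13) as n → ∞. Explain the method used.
S_n ~ (13/51) · n^(51/13)

Integral comparison: Σ_{k=1}^n k^(38/13) = ∫_0^n x^(38/13) dx + O(n^(38/13)). The integral is n^(1 + 38/13) / (1 + 38/13) = n^((38+13)/13) / ((38+13)/13) = (13/51) · n^(51/13).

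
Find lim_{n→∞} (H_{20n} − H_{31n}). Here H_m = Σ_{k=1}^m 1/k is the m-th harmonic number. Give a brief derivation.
lim = ln(20/31)

Euler-Maclaurin gives H_m = ln m + γ + 1/(2m) + O(1/m^2). The γ and O(1/m) terms cancel in the difference:
  H_{20n} − H_{31n} = ln(20n) − ln(31n) + O(1/n) = ln(20/31) + O(1/n).
Hence the limit is ln(20/31).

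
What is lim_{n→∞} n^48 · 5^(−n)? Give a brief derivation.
lim = 0

Exponentials with base > 1 dominate every fixed polynomial: for any fixed c, n^c / 5^n → 0 as n → ∞ (e.g. by the ratio test, or by writing 5^n = e^(n ln 5) and noting e^(n ln 5) / n^c → ∞). Hence n^48 · 5^(−n) = n^48 / 5^n → 0.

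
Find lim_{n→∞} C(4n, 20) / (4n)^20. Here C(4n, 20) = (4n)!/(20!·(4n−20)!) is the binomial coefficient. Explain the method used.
lim = 1/20! = 1/2432902008176640000

With N = 4n → ∞: C(N, 20) / N^20 = [N(N−1)…(N−19)] / (20! · N^20) = (1/20!) · 1 · (1 − 1/(4n)) · … · (1 − 19/(4n)). Each factor → 1 as N → ∞, so the limit is 1/20! = 1/2432902008176640000.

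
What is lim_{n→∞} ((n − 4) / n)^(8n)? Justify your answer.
lim = e^(−32)

Rewrite as (1 − 4/n)^(8n). By the standard limit (1 + x/n)^n → e^x, we have (1 − 4/n)^n → e^(−4), and raising to the 8th power gives e^(−32).
More precisely, ln[(1 − 4/n)^(8n)] = 8n · ln(1 − 4/n) = 8n · (-4/n + O(1/n^2)) = -32 + O(1/n) → -32.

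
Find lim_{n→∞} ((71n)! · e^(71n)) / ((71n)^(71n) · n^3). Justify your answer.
lim = 0

Stirling: (71n)! ~ sqrt(2π·71n) · (71n/e)^(71n). Hence
  (71n)! · e^(71n) / (71n)^(71n) ~ sqrt(2π·71n).
Dividing by n^3: sqrt(2π·71n) / n^3 = sqrt(2π·71) · n^((1−6)/2), so the expression behaves like sqrt(2π·71) · n^((1−6)/2) → 0.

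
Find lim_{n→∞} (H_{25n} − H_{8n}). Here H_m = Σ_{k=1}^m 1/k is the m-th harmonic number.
lim = ln(25/8)

Euler-Maclaurin gives H_m = ln m + γ + 1/(2m) + O(1/m^2). The γ and O(1/m) terms cancel in the difference:
  H_{25n} − H_{8n} = ln(25n) − ln(8n) + O(1/n) = ln(25/8) + O(1/n).
Hence the limit is ln(25/8).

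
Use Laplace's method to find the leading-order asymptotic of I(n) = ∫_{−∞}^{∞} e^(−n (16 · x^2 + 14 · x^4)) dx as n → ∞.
I(n) ~ sqrt(π/(16n))

φ(x) = 16 · x^2 + 14 · x^4 has its unique global minimum at x* = 0 (since φ'(x) = 32x + 56x^3 = 0 only at x = 0 for real x with both coefficients positive, and φ → ∞ as |x| → ∞). At x* = 0, φ(0) = 0 and φ''(0) = 32. Laplace's method then gives
  I(n) ~ sqrt(2π / (n · φ''(0))) · e^(−n φ(0)) = sqrt(2π / (32n)) = sqrt(π/(16n)).
The 14 · x^4 term contributes only at subleading order (an O(1/n) relative correction).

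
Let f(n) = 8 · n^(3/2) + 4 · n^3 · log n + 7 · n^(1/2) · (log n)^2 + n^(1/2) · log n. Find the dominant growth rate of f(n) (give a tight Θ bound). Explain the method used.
f(n) ∈ Θ(n^3 · log n)

Compare the terms by growth order. For large n, n^a · (log n)^b dominates n^a' · (log n)^b' iff a > a', or (a = a' and b > b'). Ranking the 4 terms shows the dominant one is 4 · n^3 · log n. Hence f(n) ∈ Θ(n^3 · log n).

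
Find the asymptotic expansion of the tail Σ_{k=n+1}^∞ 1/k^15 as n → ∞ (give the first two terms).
Σ_{k>n} 1/k^15 = 1/(14 · n^14) − 1/(2 · n^15) + O(1/n^16)

Compare to the integral: ∫_{n}^∞ x^(−15) dx = [−x^(−14)/14]_{n}^∞ = 1/((15−1)·n^14). The Euler-Maclaurin correction adds −f(n)/2 = −1/(2·n^15). Euler-Maclaurin then gives
  Σ_{k>n} 1/k^15 = ∫_{n}^∞ dx/x^15 − 1/(2·n^15) + O(1/n^16).
(Equivalently this is ζ(15) − Σ_{k≤n} 1/k^15.)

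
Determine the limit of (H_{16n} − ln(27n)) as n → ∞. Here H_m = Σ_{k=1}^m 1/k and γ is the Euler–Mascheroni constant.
lim = ln(16/27) + γ

By Euler-Maclaurin, H_m = ln m + γ + O(1/m). So
  H_{16n} − ln(27n) = ln(16n) + γ − ln(27n) + O(1/n)
                       = ln(16/27) + γ + O(1/n).
Hence the limit is ln(16/27) + γ.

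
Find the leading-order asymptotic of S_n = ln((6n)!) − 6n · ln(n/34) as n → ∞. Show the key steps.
S_n ~ 6n · (ln 204 − 1) + O(ln n)

Stirling: ln((6n)!) = 6n ln(6n) − 6n + O(ln n).
  S_n = 6n ln(6n) − 6n − 6n ln(n/34) + O(ln n)
      = 6n ln(6n) − 6n ln n + 6n ln 34 − 6n + O(ln n)
      = 6n ln 6 + 6n ln 34 − 6n + O(ln n)
      = 6n (ln 204 − 1) + O(ln n).
Numerically ln(204) − 1 ≈ 4.3181.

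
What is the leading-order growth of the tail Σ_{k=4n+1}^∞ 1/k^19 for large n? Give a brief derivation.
Σ_{k>4n} 1/k^19 ~ 1/(18 · (4n)^18)

Compare to the integral: ∫_{4n}^∞ x^(−19) dx = [−x^(−18)/18]_{4n}^∞ = 1/((19−1)·(4n)^18). Euler-Maclaurin then gives
  Σ_{k>4n} 1/k^19 = ∫_{4n}^∞ dx/x^19 − 1/(2·(4n)^19) + O(1/(4n)^20).
(Equivalently this is ζ(19) − Σ_{k≤4n} 1/k^19.)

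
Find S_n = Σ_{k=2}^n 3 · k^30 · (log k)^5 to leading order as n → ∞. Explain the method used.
S_n ~ 3 · n^31 · (log n)^5 / 31

By integral comparison, S_n = ∫_1^n 3 · x^30 · (log x)^5 dx + O(n^30 · (log n)^5). For the integral, the leading term of ∫_1^n x^30 (log x)^5 dx is n^31/31 · (log n)^5 (by repeated integration by parts; each step lowers the log-exponent and produces a relatively O(1/log n) correction). Hence S_n ~ 3 · n^31 · (log n)^5 / 31.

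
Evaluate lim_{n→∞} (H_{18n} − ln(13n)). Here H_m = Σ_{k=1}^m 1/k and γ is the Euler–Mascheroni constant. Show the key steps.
lim = ln(18/13) + γ

By Euler-Maclaurin, H_m = ln m + γ + O(1/m). So
  H_{18n} − ln(13n) = ln(18n) + γ − ln(13n) + O(1/n)
                       = ln(18/13) + γ + O(1/n).
Hence the limit is ln(18/13) + γ.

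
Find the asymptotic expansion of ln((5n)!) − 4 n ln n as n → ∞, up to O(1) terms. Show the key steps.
ln((5n)!) − 4 n ln n = n ln n + 5(ln 5 − 1) n + (1/2) ln(2π·5n) + O(1/n)

Stirling: ln((5n)!) = 5n ln(5n) − 5n + (1/2) ln(2π·5n) + O(1/n).
Expand 5n ln(5n) = 5n (ln n + ln 5) = 5n ln n + 5n ln 5.
Subtract 4n ln n: leading term is (5 − 4) n ln n = n ln n. The next term is 5n ln 5 − 5n = 5(ln 5 − 1) n. Then the (1/2) ln(2π·5n) correction.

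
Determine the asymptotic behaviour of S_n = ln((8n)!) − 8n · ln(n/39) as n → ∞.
S_n ~ 8n · (ln 312 − 1) + O(ln n)

Stirling: ln((8n)!) = 8n ln(8n) − 8n + O(ln n).
  S_n = 8n ln(8n) − 8n − 8n ln(n/39) + O(ln n)
      = 8n ln(8n) − 8n ln n + 8n ln 39 − 8n + O(ln n)
      = 8n ln 8 + 8n ln 39 − 8n + O(ln n)
      = 8n (ln 312 − 1) + O(ln n).
Numerically ln(312) − 1 ≈ 4.7430.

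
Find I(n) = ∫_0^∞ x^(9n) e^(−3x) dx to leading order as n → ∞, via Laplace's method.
I(n) ~ (sqrt(2π·9n) / 3) · (9n/(3e))^(9n)

Write the integrand as exp(9n ln x − 3x) and set f(x) = 9n ln x − 3x. Then f'(x) = 9n/x − 3 = 0 at x* = 9n/3, and f''(x*) = −9n/x*^2 = −3^2/(9n). Laplace's method (interior maximum) gives
  I(n) ~ e^(f(x*)) · sqrt(2π / |f''(x*)|)
        = exp(9n ln(9n/3) − 9n) · sqrt(2π · 9n / 3^2)
        = (9n/3)^(9n) e^(−9n) · sqrt(2π·9n) / 3
        = (sqrt(2π·9n) / 3) · (9n/(3e))^(9n).
This matches Γ(9n+1)/3^(9n+1) with Stirling applied to Γ.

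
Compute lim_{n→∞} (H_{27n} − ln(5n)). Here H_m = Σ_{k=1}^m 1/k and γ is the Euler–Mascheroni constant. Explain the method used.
lim = ln(27/5) + γ

By Euler-Maclaurin, H_m = ln m + γ + O(1/m). So
  H_{27n} − ln(5n) = ln(27n) + γ − ln(5n) + O(1/n)
                       = ln(27/5) + γ + O(1/n).
Hence the limit is ln(27/5) + γ.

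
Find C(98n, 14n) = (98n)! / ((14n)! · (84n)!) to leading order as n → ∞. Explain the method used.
C(98n, 14n) ~ (823543/46656)^(14n) · sqrt(7/(12π·14n))

Write N = 14n. Apply Stirling to each factorial:
  (7N)! ~ sqrt(2π·7N) · (7N/e)^(7N),
  N! ~ sqrt(2π N) · (N/e)^N,
  (6N)! ~ sqrt(2π·6N) · (6N/e)^(6N).
The exponential factors combine to (7N)^(7N) / (N^N · (6N)^(6N)) = 7^(7N)/6^(6N) = (7^7/6^6)^N = (823543/46656)^N.
The square-root prefactors combine to sqrt(2π·7N) / (sqrt(2π N)·sqrt(2π·6N)) = sqrt(7 / (2π·6·N)) = sqrt(7/(12π·14n)).
Substituting N = 14n: C(98n, 14n) ~ (823543/46656)^(14n) · sqrt(7/(12π·14n)).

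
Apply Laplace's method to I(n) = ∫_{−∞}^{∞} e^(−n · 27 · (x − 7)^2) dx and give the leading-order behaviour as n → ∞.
I(n) = sqrt(π/(27n))

Here φ(x) = 27 · (x − 7)^2 has its unique minimum at x* = 7 with φ(x*) = 0 and φ''(x*) = 54. Laplace's method gives
  I(n) ~ e^(−n φ(x*)) · sqrt(2π / (n · φ''(x*))) = sqrt(2π / (54n)) = sqrt(π/(27n)).
This is exact: substituting u = (x − 7)·sqrt(27n) gives I(n) = (1/sqrt(27n)) ∫_{−∞}^{∞} e^(−u^2) du = sqrt(π/(27n)).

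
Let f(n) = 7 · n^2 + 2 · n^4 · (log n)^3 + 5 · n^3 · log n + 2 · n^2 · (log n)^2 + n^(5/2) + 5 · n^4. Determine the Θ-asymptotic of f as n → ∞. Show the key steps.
f(n) ∈ Θ(n^4 · (log n)^3)

Compare the terms by growth order. For large n, n^a · (log n)^b dominates n^a' · (log n)^b' iff a > a', or (a = a' and b > b'). Ranking the 6 terms shows the dominant one is 2 · n^4 · (log n)^3. Hence f(n) ∈ Θ(n^4 · (log n)^3).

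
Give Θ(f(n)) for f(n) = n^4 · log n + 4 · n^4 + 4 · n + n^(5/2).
f(n) ∈ Θ(n^4 · log n)

Compare the terms by growth order. For large n, n^a · (log n)^b dominates n^a' · (log n)^b' iff a > a', or (a = a' and b > b'). Ranking the 4 terms shows the dominant one is n^4 · log n. Hence f(n) ∈ Θ(n^4 · log n).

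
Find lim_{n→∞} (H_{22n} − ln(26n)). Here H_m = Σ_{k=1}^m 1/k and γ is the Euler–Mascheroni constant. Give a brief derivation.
lim = ln(11/13) + γ

By Euler-Maclaurin, H_m = ln m + γ + O(1/m). So
  H_{22n} − ln(26n) = ln(22n) + γ − ln(26n) + O(1/n)
                       = ln(22/26) + γ + O(1/n).
Hence the limit is ln(22/26) + γ (= ln(11/13)).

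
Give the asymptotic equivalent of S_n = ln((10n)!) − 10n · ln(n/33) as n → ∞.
S_n ~ 10n · (ln 330 − 1) + O(ln n)

Stirling: ln((10n)!) = 10n ln(10n) − 10n + O(ln n).
  S_n = 10n ln(10n) − 10n − 10n ln(n/33) + O(ln n)
      = 10n ln(10n) − 10n ln n + 10n ln 33 − 10n + O(ln n)
      = 10n ln 10 + 10n ln 33 − 10n + O(ln n)
      = 10n (ln 330 − 1) + O(ln n).
Numerically ln(330) − 1 ≈ 4.7991.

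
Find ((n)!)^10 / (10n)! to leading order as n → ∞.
((n)!)^10/(10n)! ~ ((2π·n)^(9/2) / sqrt(10)) · 10^(−10·n)  →  0

Write N = n. Stirling: N! ~ sqrt(2π N)(N/e)^N and (10N)! ~ sqrt(2π·10N)·(10N/e)^(10N).
  (N!)^10/(10N)! ~ (2π N)^(10/2) (N/e)^(10N) / [sqrt(2π·10N) (10N/e)^(10N)]
     = (2π N)^(10/2) / sqrt(2π·10N) · (N/(10N))^(10N)
     = (2π N)^((10−1)/2) / sqrt(10) · 10^(−10N).
Since 10^10 > 1, the factor 10^(−10N) decays exponentially, so the ratio → 0. Substituting N = n gives the stated form.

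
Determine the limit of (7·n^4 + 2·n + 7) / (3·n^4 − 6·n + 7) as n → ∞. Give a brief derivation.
lim = 7/3

For large n the leading n^4 terms dominate both numerator and denominator. Dividing top and bottom by n^4, every other term tends to 0, leaving 7/3.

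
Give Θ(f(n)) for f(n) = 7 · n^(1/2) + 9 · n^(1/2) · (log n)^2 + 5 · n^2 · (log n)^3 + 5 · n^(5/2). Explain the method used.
f(n) ∈ Θ(n^(5/2))

Compare the terms by growth order. For large n, n^a · (log n)^b dominates n^a' · (log n)^b' iff a > a', or (a = a' and b > b'). Ranking the 4 terms shows the dominant one is 5 · n^(5/2). Hence f(n) ∈ Θ(n^(5/2)).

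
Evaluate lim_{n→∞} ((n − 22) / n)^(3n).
lim = e^(−66)

Rewrite as (1 − 22/n)^(3n). By the standard limit (1 + x/n)^n → e^x, we have (1 − 22/n)^n → e^(−22), and raising to the 3rd power gives e^(−66).
More precisely, ln[(1 − 22/n)^(3n)] = 3n · ln(1 − 22/n) = 3n · (-22/n + O(1/n^2)) = -66 + O(1/n) → -66.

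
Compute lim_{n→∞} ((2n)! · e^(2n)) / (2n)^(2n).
lim = ∞

Stirling: (2n)! ~ sqrt(2π·2n) · (2n/e)^(2n). Hence
  (2n)! · e^(2n) / (2n)^(2n) ~ sqrt(2π·2n) = sqrt(2π·2) · sqrt(n) → ∞.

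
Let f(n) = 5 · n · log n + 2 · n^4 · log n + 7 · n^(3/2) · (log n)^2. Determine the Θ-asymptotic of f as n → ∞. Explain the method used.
f(n) ∈ Θ(n^4 · log n)

Compare the terms by growth order. For large n, n^a · (log n)^b dominates n^a' · (log n)^b' iff a > a', or (a = a' and b > b'). Ranking the 3 terms shows the dominant one is 2 · n^4 · log n. Hence f(n) ∈ Θ(n^4 · log n).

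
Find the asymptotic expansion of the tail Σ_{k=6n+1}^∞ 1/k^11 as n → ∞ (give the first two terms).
Σ_{k>6n} 1/k^11 = 1/(10 · (6n)^10) − 1/(2 · (6n)^11) + O(1/(6n)^12)

Compare to the integral: ∫_{6n}^∞ x^(−11) dx = [−x^(−10)/10]_{6n}^∞ = 1/((11−1)·(6n)^10). The Euler-Maclaurin correction adds −f(6n)/2 = −1/(2·(6n)^11). Euler-Maclaurin then gives
  Σ_{k>6n} 1/k^11 = ∫_{6n}^∞ dx/x^11 − 1/(2·(6n)^11) + O(1/(6n)^12).
(Equivalently this is ζ(11) − Σ_{k≤6n} 1/k^11.)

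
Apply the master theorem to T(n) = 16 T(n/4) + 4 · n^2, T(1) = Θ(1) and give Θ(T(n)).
T(n) = Θ(n^2 log n)

log_4 16 = 2, and f(n) = 4 · n^2 = Θ(n^(log_4 16)). This is Case 2 of the master theorem: T(n) = Θ(f(n) · log n) = Θ(n^2 log n).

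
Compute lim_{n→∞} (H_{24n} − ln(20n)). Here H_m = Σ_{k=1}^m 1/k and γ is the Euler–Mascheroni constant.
lim = ln(6/5) + γ

By Euler-Maclaurin, H_m = ln m + γ + O(1/m). So
  H_{24n} − ln(20n) = ln(24n) + γ − ln(20n) + O(1/n)
                       = ln(24/20) + γ + O(1/n).
Hence the limit is ln(24/20) + γ (= ln(6/5)).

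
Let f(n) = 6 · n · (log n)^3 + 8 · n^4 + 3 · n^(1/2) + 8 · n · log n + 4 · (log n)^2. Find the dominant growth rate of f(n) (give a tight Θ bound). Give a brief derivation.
f(n) ∈ Θ(n^4)

Compare the terms by growth order. For large n, n^a · (log n)^b dominates n^a' · (log n)^b' iff a > a', or (a = a' and b > b'). Ranking the 5 terms shows the dominant one is 8 · n^4. Hence f(n) ∈ Θ(n^4).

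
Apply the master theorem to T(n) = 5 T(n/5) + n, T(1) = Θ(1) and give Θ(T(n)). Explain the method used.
T(n) = Θ(n log n)

log_5 5 = 1, and f(n) = n = Θ(n^(log_5 5)). This is Case 2 of the master theorem: T(n) = Θ(f(n) · log n) = Θ(n log n).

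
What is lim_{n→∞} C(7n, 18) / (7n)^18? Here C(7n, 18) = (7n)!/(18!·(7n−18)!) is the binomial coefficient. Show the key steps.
lim = 1/18! = 1/6402373705728000

With N = 7n → ∞: C(N, 18) / N^18 = [N(N−1)…(N−17)] / (18! · N^18) = (1/18!) · 1 · (1 − 1/(7n)) · … · (1 − 17/(7n)). Each factor → 1 as N → ∞, so the limit is 1/18! = 1/6402373705728000.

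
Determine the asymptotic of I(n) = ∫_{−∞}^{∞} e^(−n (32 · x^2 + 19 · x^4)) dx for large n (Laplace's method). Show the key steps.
I(n) ~ sqrt(π/(32n))

φ(x) = 32 · x^2 + 19 · x^4 has its unique global minimum at x* = 0 (since φ'(x) = 64x + 76x^3 = 0 only at x = 0 for real x with both coefficients positive, and φ → ∞ as |x| → ∞). At x* = 0, φ(0) = 0 and φ''(0) = 64. Laplace's method then gives
  I(n) ~ sqrt(2π / (n · φ''(0))) · e^(−n φ(0)) = sqrt(2π / (64n)) = sqrt(π/(32n)).
The 19 · x^4 term contributes only at subleading order (an O(1/n) relative correction).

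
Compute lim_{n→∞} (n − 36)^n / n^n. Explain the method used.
lim = e^(−36)

Rewrite as (1 − 36/n)^(n). By the standard limit (1 + x/n)^n → e^x, we have (1 − 36/n)^n → e^(−36), and raising to the 1st power gives e^(−36).
More precisely, ln[(1 − 36/n)^(n)] = n · ln(1 − 36/n) = n · (-36/n + O(1/n^2)) = -36 + O(1/n) → -36.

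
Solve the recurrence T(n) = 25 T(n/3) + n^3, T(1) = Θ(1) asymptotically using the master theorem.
T(n) = Θ(n^3)

log_3 25 ≈ 2.930. f(n) = n^3 dominates n^(log_3 25) since 3 > 2.930, and the regularity condition a·f(n/b) = 25·(n/3)^3 = (25/27)·n^3 ≤ c·f(n) holds with c = 25/27 ≈ 0.926 < 1. So this is Case 3: T(n) = Θ(f(n)) = Θ(n^3).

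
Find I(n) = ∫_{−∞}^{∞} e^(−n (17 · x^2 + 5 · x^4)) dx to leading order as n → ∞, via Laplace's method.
I(n) ~ sqrt(π/(17n))

φ(x) = 17 · x^2 + 5 · x^4 has its unique global minimum at x* = 0 (since φ'(x) = 34x + 20x^3 = 0 only at x = 0 for real x with both coefficients positive, and φ → ∞ as |x| → ∞). At x* = 0, φ(0) = 0 and φ''(0) = 34. Laplace's method then gives
  I(n) ~ sqrt(2π / (n · φ''(0))) · e^(−n φ(0)) = sqrt(2π / (34n)) = sqrt(π/(17n)).
The 5 · x^4 term contributes only at subleading order (an O(1/n) relative correction).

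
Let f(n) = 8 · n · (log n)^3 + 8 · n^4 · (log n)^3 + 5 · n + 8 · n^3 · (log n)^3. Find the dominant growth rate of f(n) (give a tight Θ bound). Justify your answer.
f(n) ∈ Θ(n^4 · (log n)^3)

Compare the terms by growth order. For large n, n^a · (log n)^b dominates n^a' · (log n)^b' iff a > a', or (a = a' and b > b'). Ranking the 4 terms shows the dominant one is 8 · n^4 · (log n)^3. Hence f(n) ∈ Θ(n^4 · (log n)^3).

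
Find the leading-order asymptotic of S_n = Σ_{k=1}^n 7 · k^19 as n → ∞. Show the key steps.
S_n ~ 7 · n^20 / 20

By integral comparison (Euler-Maclaurin), Σ_{k=1}^n 7 · k^19 = 7 · ∫_0^n x^19 dx + O(n^19) = 7 · n^20/20 + O(n^19). (Equivalently, Faulhaber's formula gives the same leading term.)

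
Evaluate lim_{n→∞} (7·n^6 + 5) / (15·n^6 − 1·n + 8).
lim = 7/15

For large n the leading n^6 terms dominate both numerator and denominator. Dividing top and bottom by n^6, every other term tends to 0, leaving 7/15.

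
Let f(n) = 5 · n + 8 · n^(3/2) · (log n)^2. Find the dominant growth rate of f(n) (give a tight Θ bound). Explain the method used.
f(n) ∈ Θ(n^(3/2) · (log n)^2)

Compare the terms by growth order. For large n, n^a · (log n)^b dominates n^a' · (log n)^b' iff a > a', or (a = a' and b > b'). Ranking the 2 terms shows the dominant one is 8 · n^(3/2) · (log n)^2. Hence f(n) ∈ Θ(n^(3/2) · (log n)^2).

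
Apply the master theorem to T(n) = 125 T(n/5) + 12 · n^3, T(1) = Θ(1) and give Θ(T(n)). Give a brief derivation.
T(n) = Θ(n^3 log n)

log_5 125 = 3, and f(n) = 12 · n^3 = Θ(n^(log_5 125)). This is Case 2 of the master theorem: T(n) = Θ(f(n) · log n) = Θ(n^3 log n).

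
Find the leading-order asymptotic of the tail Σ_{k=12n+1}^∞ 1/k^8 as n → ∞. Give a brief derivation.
Σ_{k>12n} 1/k^8 ~ 1/(7 · (12n)^7)

Compare to the integral: ∫_{12n}^∞ x^(−8) dx = [−x^(−7)/7]_{12n}^∞ = 1/((8−1)·(12n)^7). Euler-Maclaurin then gives
  Σ_{k>12n} 1/k^8 = ∫_{12n}^∞ dx/x^8 − 1/(2·(12n)^8) + O(1/(12n)^9).
(Equivalently this is ζ(8) − Σ_{k≤12n} 1/k^8.)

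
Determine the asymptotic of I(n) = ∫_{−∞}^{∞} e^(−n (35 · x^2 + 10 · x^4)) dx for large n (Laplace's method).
I(n) ~ sqrt(π/(35n))

φ(x) = 35 · x^2 + 10 · x^4 has its unique global minimum at x* = 0 (since φ'(x) = 70x + 40x^3 = 0 only at x = 0 for real x with both coefficients positive, and φ → ∞ as |x| → ∞). At x* = 0, φ(0) = 0 and φ''(0) = 70. Laplace's method then gives
  I(n) ~ sqrt(2π / (n · φ''(0))) · e^(−n φ(0)) = sqrt(2π / (70n)) = sqrt(π/(35n)).
The 10 · x^4 term contributes only at subleading order (an O(1/n) relative correction).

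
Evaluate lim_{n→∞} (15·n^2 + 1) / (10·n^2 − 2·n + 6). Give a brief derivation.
lim = 15/10 = 3/2

For large n the leading n^2 terms dominate both numerator and denominator. Dividing top and bottom by n^2, every other term tends to 0, leaving 15/10 = 3/2.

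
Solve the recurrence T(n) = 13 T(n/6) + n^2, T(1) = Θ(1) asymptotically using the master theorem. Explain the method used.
T(n) = Θ(n^2)

log_6 13 ≈ 1.432. f(n) = n^2 dominates n^(log_6 13) since 2 > 1.432, and the regularity condition a·f(n/b) = 13·(n/6)^2 = (13/36)·n^2 ≤ c·f(n) holds with c = 13/36 ≈ 0.361 < 1. So this is Case 3: T(n) = Θ(f(n)) = Θ(n^2).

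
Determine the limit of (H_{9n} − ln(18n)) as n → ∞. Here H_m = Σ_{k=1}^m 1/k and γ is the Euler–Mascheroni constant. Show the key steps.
lim = −ln 2 + γ

By Euler-Maclaurin, H_m = ln m + γ + O(1/m). So
  H_{9n} − ln(18n) = ln(9n) + γ − ln(18n) + O(1/n)
                       = ln(9/18) + γ + O(1/n).
Hence the limit is ln(9/18) + γ (= −ln 2).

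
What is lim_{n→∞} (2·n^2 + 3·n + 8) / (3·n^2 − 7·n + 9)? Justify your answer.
lim = 2/3

For large n the leading n^2 terms dominate both numerator and denominator. Dividing top and bottom by n^2, every other term tends to 0, leaving 2/3.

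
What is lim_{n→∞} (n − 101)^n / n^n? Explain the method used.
lim = e^(−101)

Rewrite as (1 − 101/n)^(n). By the standard limit (1 + x/n)^n → e^x, we have (1 − 101/n)^n → e^(−101), and raising to the 1st power gives e^(−101).
More precisely, ln[(1 − 101/n)^(n)] = n · ln(1 − 101/n) = n · (-101/n + O(1/n^2)) = -101 + O(1/n) → -101.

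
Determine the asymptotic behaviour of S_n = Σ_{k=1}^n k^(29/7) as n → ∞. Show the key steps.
S_n ~ (7/36) · n^(36/7)

Integral comparison: Σ_{k=1}^n k^(29/7) = ∫_0^n x^(29/7) dx + O(n^(29/7)). The integral is n^(1 + 29/7) / (1 + 29/7) = n^((29+7)/7) / ((29+7)/7) = (7/36) · n^(36/7).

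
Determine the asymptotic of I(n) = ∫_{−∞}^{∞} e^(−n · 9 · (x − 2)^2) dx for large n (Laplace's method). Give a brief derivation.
I(n) = sqrt(π/(9n))

Here φ(x) = 9 · (x − 2)^2 has its unique minimum at x* = 2 with φ(x*) = 0 and φ''(x*) = 18. Laplace's method gives
  I(n) ~ e^(−n φ(x*)) · sqrt(2π / (n · φ''(x*))) = sqrt(2π / (18n)) = sqrt(π/(9n)).
This is exact: substituting u = (x − 2)·sqrt(9n) gives I(n) = (1/sqrt(9n)) ∫_{−∞}^{∞} e^(−u^2) du = sqrt(π/(9n)).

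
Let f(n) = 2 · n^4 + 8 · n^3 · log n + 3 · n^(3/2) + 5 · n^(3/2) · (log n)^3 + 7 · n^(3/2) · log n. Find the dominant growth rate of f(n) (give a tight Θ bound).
f(n) ∈ Θ(n^4)

Compare the terms by growth order. For large n, n^a · (log n)^b dominates n^a' · (log n)^b' iff a > a', or (a = a' and b > b'). Ranking the 5 terms shows the dominant one is 2 · n^4. Hence f(n) ∈ Θ(n^4).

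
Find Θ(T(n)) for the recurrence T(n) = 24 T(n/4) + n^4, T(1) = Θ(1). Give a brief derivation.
T(n) = Θ(n^4)

log_4 24 ≈ 2.292. f(n) = n^4 dominates n^(log_4 24) since 4 > 2.292, and the regularity condition a·f(n/b) = 24·(n/4)^4 = (24/256)·n^4 ≤ c·f(n) holds with c = 24/256 ≈ 0.0938 < 1. So this is Case 3: T(n) = Θ(f(n)) = Θ(n^4).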